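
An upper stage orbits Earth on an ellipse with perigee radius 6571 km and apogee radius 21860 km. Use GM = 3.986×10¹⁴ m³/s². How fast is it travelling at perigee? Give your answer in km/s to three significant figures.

Semi-major axis a = (r_p + r_a)/2 = 14216 km = 1.422×10⁷ m.
Vis-viva: v² = μ(2/r − 1/a) = 3.986×10¹⁴ × (3.044×10⁻⁷ − 7.035×10⁻⁸) = 9.328×10⁷ m²/s².
v = 9658 m/s = 9.658 km/s.

v ≈ 9.66 km/s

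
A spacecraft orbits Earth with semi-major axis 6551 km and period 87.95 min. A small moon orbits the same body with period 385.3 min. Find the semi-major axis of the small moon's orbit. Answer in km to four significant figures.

Kepler's third law: a³ ∝ T², so a₂ = a₁ (T₂/T₁)^(2/3).
T₂/T₁ = 4.381, (T₂/T₁)^(2/3) = 2.677.
a₂ = 6551 × 2.677 = 17540 km.

a₂ ≈ 17540 km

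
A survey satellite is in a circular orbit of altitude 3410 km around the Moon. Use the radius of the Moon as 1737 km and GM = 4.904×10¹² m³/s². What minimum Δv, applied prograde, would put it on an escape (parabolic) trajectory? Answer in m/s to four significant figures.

r = 1737 + 3410 = 5147.0 km = 5.1470×10⁶ m.
Circular speed v_c = √(μ/r) = 976.1 m/s.
Escape speed v_esc = √(2μ/r) = √2 × v_c = 1380 m/s.
Δv = v_esc − v_c = 404.3 m/s.

Δv ≈ 404.3 m/s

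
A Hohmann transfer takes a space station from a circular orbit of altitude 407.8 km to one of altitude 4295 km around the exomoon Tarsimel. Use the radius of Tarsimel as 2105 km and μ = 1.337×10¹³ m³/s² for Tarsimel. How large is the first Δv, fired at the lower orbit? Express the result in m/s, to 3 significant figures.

Δv ≈ 458 m/s

r₁ = 2105 + 407.8 = 2512.8 km = 2.5128×10⁶ m.
r₂ = 2105 + 4295 = 6400.0 km = 6.4000×10⁶ m.
Transfer ellipse a_t = (r₁ + r₂)/2 = 4.456×10⁶ m.
At r₁: circular v_c1 = √(μ/r₁) = 2307 m/s; transfer-periapsis v_p = √[μ(2/r₁ − 1/a_t)] = 2764 m/s.
Δv₁ = v_p − v_c1 = 457.6 m/s.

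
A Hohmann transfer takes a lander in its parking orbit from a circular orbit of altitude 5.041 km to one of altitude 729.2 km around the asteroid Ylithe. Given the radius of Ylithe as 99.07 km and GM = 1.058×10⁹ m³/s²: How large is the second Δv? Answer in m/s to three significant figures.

Δv ≈ 18.9 m/s

r₁ = 99.07 + 5.041 = 104.11 km = 1.0411×10⁵ m.
r₂ = 99.07 + 729.2 = 828.27 km = 8.2827×10⁵ m.
Transfer ellipse a_t = (r₁ + r₂)/2 = 4.662×10⁵ m.
At r₁: circular v_c1 = √(μ/r₁) = 100.8 m/s; transfer-periapsis v_p = √[μ(2/r₁ − 1/a_t)] = 134.4 m/s.
At r₂: circular v_c2 = √(μ/r₂) = 35.74 m/s; transfer-apoapsis v_a = √[μ(2/r₂ − 1/a_t)] = 16.89 m/s.
Δv₂ = v_c2 − v_a = 18.85 m/s.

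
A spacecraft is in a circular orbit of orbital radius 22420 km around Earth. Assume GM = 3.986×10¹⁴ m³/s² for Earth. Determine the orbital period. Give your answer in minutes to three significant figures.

r = 22420 km = 2.242×10⁷ m.
Kepler's third law: T = 2π√(r³/μ) = 2π√((2.242×10⁷)³ / 3.986×10¹⁴).
r³/μ = 2.827×10⁷ s², so T = 2π × 5.317×10³ = 3.341×10⁴ s.
Converting: 3.341×10⁴ s ÷ 60.00 = 556.8 minutes.

T ≈ 557 minutes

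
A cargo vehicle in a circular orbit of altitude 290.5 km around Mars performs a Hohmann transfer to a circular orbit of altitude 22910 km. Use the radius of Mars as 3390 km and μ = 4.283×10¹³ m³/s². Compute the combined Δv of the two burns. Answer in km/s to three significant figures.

r₁ = 3390 + 290.5 = 3680.5 km = 3.6805×10⁶ m.
r₂ = 3390 + 22910 = 26300 km = 2.6300×10⁷ m.
Transfer ellipse a_t = (r₁ + r₂)/2 = 1.499×10⁷ m.
At r₁: circular v_c1 = √(μ/r₁) = 3411 m/s; transfer-periapsis v_p = √[μ(2/r₁ − 1/a_t)] = 4518 m/s.
Δv₁ = v_p − v_c1 = 1107 m/s.
At r₂: circular v_c2 = √(μ/r₂) = 1276 m/s; transfer-apoapsis v_a = √[μ(2/r₂ − 1/a_t)] = 632.3 m/s.
Δv₂ = v_c2 − v_a = 643.8 m/s.
Total Δv = Δv₁ + Δv₂ = 1751 m/s = 1.751 km/s.

Δv_total ≈ 1.75 km/s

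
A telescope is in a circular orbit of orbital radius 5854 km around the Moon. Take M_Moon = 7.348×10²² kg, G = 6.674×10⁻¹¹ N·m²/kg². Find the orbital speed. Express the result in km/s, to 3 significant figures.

μ = GM = 6.674×10⁻¹¹ × 7.348×10²² = 4.904×10¹² m³/s².
r = 5854 km = 5.854×10⁶ m.
For a circular orbit v = √(μ/r) = √(4.904×10¹² / 5.854×10⁶) = √(8.377×10⁵) = 915.3 m/s.
That is 0.9153 km/s.

v ≈ 0.915 km/s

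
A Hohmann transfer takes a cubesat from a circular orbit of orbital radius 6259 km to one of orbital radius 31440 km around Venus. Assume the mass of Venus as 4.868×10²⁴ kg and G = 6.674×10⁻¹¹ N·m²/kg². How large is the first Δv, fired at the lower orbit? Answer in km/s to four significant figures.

Δv ≈ 2.100 km/s

μ = GM = 6.674×10⁻¹¹ × 4.868×10²⁴ = 3.249×10¹⁴ m³/s².
r₁ = 6259 km = 6.259×10⁶ m.
r₂ = 31440 km = 3.144×10⁷ m.
Transfer ellipse a_t = (r₁ + r₂)/2 = 1.885×10⁷ m.
At r₁: circular v_c1 = √(μ/r₁) = 7205 m/s; transfer-periapsis v_p = √[μ(2/r₁ − 1/a_t)] = 9305 m/s.
Δv₁ = v_p − v_c1 = 2100 m/s.
= 2.100 km/s.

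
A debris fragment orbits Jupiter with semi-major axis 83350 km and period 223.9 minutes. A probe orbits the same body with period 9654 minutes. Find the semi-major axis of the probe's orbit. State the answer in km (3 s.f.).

Kepler's third law: a³ ∝ T², so a₂ = a₁ (T₂/T₁)^(2/3).
T₂/T₁ = 43.12, (T₂/T₁)^(2/3) = 12.30.
a₂ = 83350 × 12.30 = 1.025×10⁶ km.

a₂ ≈ 1.02×10⁶ km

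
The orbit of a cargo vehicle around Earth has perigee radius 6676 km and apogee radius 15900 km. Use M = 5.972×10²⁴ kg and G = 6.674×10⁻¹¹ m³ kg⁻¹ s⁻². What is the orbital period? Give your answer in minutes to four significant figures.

T ≈ 198.9 minutes

μ = GM = 6.674×10⁻¹¹ × 5.972×10²⁴ = 3.986×10¹⁴ m³/s².
Semi-major axis a = (r_p + r_a)/2 = (6676.0 + 15900)/2 = 11288 km = 1.129×10⁷ m.
By Kepler's third law T = 2π√(a³/μ) = 2π × 1.900×10³ = 1.194×10⁴ s.
= 198.9 minutes.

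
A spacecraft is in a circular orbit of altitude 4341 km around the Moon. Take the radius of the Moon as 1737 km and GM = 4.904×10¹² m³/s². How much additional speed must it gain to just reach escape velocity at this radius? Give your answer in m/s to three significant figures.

Δv ≈ 372 m/s

r = 1737 + 4341 = 6078.0 km = 6.0780×10⁶ m.
Circular speed v_c = √(μ/r) = 898.2 m/s.
Escape speed v_esc = √(2μ/r) = √2 × v_c = 1270 m/s.
Δv = v_esc − v_c = 372.1 m/s.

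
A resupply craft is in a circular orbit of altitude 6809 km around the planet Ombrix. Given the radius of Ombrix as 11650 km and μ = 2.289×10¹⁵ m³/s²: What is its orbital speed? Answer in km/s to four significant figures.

v ≈ 11.14 km/s

r = 11650 + 6809 = 18459 km = 1.8459×10⁷ m.
For a circular orbit v = √(μ/r) = √(2.289×10¹⁵ / 1.846×10⁷) = √(1.240×10⁸) = 11140 m/s.
That is 11.14 km/s.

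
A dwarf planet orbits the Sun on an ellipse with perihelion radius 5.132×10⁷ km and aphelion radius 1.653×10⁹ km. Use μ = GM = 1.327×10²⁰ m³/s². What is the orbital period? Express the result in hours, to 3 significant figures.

T ≈ 119000 hours

Semi-major axis a = (r_p + r_a)/2 = (5.1320×10⁷ + 1.6530×10⁹)/2 = 8.5216×10⁸ km = 8.522×10¹¹ m.
By Kepler's third law T = 2π√(a³/μ) = 2π × 6.829×10⁷ = 4.291×10⁸ s.
= 1.192×10⁵ hours.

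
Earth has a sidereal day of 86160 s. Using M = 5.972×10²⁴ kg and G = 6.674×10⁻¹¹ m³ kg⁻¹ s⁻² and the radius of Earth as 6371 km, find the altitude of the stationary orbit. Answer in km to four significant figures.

h_sync ≈ 35790 km

μ = GM = 6.674×10⁻¹¹ × 5.972×10²⁴ = 3.986×10¹⁴ m³/s².
A synchronous orbit has period T, so by Kepler's third law a = (μT²/4π²)^(1/3).
μT²/4π² = 3.986×10¹⁴ × (8.616×10⁴)² / 39.48 = 7.495×10²² m³.
a = 4.216×10⁷ m = 42162 km.
Altitude h = a − R = 42162 − 6371 = 35791 km.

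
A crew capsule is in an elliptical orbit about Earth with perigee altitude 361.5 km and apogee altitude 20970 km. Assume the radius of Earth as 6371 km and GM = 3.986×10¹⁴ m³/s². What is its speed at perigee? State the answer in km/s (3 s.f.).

r_p = 6371 + 361.5 = 6732.5 km = 6.7325×10⁶ m.
r_a = 6371 + 20970 = 27341 km = 2.7341×10⁷ m.
Semi-major axis a = (r_p + r_a)/2 = 17037 km = 1.704×10⁷ m.
Vis-viva: v² = μ(2/r − 1/a) = 3.986×10¹⁴ × (2.971×10⁻⁷ − 5.870×10⁻⁸) = 9.501×10⁷ m²/s².
v = 9748 m/s = 9.748 km/s.

v ≈ 9.75 km/s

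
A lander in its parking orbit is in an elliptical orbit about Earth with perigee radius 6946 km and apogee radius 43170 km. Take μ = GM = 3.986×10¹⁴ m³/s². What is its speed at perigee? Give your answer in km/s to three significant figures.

v ≈ 9.94 km/s

Semi-major axis a = (r_p + r_a)/2 = 25058 km = 2.506×10⁷ m.
Vis-viva: v² = μ(2/r − 1/a) = 3.986×10¹⁴ × (2.879×10⁻⁷ − 3.991×10⁻⁸) = 9.886×10⁷ m²/s².
v = 9943 m/s = 9.943 km/s.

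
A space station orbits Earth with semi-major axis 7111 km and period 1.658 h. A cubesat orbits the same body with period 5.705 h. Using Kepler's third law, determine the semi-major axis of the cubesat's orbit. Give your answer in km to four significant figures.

Kepler's third law: a³ ∝ T², so a₂ = a₁ (T₂/T₁)^(2/3).
T₂/T₁ = 3.441, (T₂/T₁)^(2/3) = 2.279.
a₂ = 7111 × 2.279 = 16210 km.

a₂ ≈ 16210 km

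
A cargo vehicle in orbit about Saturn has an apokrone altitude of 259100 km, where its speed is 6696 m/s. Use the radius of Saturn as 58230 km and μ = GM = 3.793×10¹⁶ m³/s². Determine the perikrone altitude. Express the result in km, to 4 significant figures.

r_a = 58230 + 259100 = 3.1733×10⁵ km = 3.173×10⁸ m.
Specific energy ε = v²/2 − μ/r = -9.711×10⁷ J/kg, so a = −μ/(2ε) = 1.953×10⁸ m.
The apsides satisfy r_p + r_a = 2a, so the perikrone radius is 2a − r_a = 7.326×10⁷ m = 73257 km.
Perikrone altitude = 73257 − 58230 = 15027 km.

perikrone altitude ≈ 15030 km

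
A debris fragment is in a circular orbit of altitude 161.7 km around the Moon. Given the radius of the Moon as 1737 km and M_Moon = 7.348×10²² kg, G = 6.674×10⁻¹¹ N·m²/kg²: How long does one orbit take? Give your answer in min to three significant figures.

T ≈ 124 min

μ = GM = 6.674×10⁻¹¹ × 7.348×10²² = 4.904×10¹² m³/s².
r = 1737 + 161.7 = 1898.7 km = 1.8987×10⁶ m.
Kepler's third law: T = 2π√(r³/μ) = 2π√((1.899×10⁶)³ / 4.904×10¹²).
r³/μ = 1.396×10⁶ s², so T = 2π × 1.181×10³ = 7.423×10³ s.
Converting: 7.423×10³ s ÷ 60.00 = 123.7 min.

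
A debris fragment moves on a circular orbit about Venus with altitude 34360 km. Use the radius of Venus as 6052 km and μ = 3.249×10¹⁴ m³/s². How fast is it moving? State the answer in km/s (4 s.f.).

r = 6052 + 34360 = 40412 km = 4.0412×10⁷ m.
For a circular orbit v = √(μ/r) = √(3.249×10¹⁴ / 4.041×10⁷) = √(8.040×10⁶) = 2835 m/s.
That is 2.835 km/s.

v ≈ 2.835 km/s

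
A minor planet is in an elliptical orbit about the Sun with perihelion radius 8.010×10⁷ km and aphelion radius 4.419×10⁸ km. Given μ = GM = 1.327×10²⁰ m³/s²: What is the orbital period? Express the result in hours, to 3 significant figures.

Semi-major axis a = (r_p + r_a)/2 = (8.0100×10⁷ + 4.4190×10⁸)/2 = 2.6100×10⁸ km = 2.610×10¹¹ m.
By Kepler's third law T = 2π√(a³/μ) = 2π × 1.158×10⁷ = 7.273×10⁷ s.
= 20200 hours.

T ≈ 20200 hours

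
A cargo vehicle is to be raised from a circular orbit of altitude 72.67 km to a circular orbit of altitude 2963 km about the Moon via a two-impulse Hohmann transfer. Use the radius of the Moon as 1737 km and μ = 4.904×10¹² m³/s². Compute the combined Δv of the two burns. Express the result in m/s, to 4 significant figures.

Δv_total ≈ 591.8 m/s

r₁ = 1737 + 72.67 = 1809.7 km = 1.8097×10⁶ m.
r₂ = 1737 + 2963 = 4700.0 km = 4.7000×10⁶ m.
Transfer ellipse a_t = (r₁ + r₂)/2 = 3.255×10⁶ m.
At r₁: circular v_c1 = √(μ/r₁) = 1646 m/s; transfer-perilune v_p = √[μ(2/r₁ − 1/a_t)] = 1978 m/s.
Δv₁ = v_p − v_c1 = 332.0 m/s.
At r₂: circular v_c2 = √(μ/r₂) = 1021 m/s; transfer-apolune v_a = √[μ(2/r₂ − 1/a_t)] = 761.7 m/s.
Δv₂ = v_c2 − v_a = 259.8 m/s.
Total Δv = Δv₁ + Δv₂ = 591.8 m/s.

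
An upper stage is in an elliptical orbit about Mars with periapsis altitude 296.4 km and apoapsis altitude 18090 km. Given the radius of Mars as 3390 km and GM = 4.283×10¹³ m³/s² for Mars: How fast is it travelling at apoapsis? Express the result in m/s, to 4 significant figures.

v ≈ 764.3 m/s

r_p = 3390 + 296.4 = 3686.4 km = 3.6864×10⁶ m.
r_a = 3390 + 18090 = 21480 km = 2.1480×10⁷ m.
Semi-major axis a = (r_p + r_a)/2 = 12583 km = 1.258×10⁷ m.
Vis-viva: v² = μ(2/r − 1/a) = 4.283×10¹³ × (9.311×10⁻⁸ − 7.947×10⁻⁸) = 5.842×10⁵ m²/s².
v = 764.3 m/s.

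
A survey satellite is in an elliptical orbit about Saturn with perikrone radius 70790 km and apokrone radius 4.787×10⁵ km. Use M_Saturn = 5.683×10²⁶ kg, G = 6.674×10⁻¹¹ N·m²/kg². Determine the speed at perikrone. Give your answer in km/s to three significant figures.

v ≈ 30.6 km/s

μ = GM = 6.674×10⁻¹¹ × 5.683×10²⁶ = 3.793×10¹⁶ m³/s².
Semi-major axis a = (r_p + r_a)/2 = 2.7474×10⁵ km = 2.747×10⁸ m.
Vis-viva: v² = μ(2/r − 1/a) = 3.793×10¹⁶ × (2.825×10⁻⁸ − 3.640×10⁻⁹) = 9.335×10⁸ m²/s².
v = 30550 m/s = 30.55 km/s.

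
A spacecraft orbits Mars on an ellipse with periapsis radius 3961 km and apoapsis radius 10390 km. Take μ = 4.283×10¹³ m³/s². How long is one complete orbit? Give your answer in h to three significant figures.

Semi-major axis a = (r_p + r_a)/2 = (3961.0 + 10390)/2 = 7175.5 km = 7.176×10⁶ m.
By Kepler's third law T = 2π√(a³/μ) = 2π × 2.937×10³ = 1.845×10⁴ s.
= 5.126 h.

T ≈ 5.13 h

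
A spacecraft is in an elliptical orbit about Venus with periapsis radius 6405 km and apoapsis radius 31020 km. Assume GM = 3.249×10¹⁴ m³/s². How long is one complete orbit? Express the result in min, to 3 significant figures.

T ≈ 470 min

Semi-major axis a = (r_p + r_a)/2 = (6405.0 + 31020)/2 = 18712 km = 1.871×10⁷ m.
By Kepler's third law T = 2π√(a³/μ) = 2π × 4.491×10³ = 2.822×10⁴ s.
= 470.3 min.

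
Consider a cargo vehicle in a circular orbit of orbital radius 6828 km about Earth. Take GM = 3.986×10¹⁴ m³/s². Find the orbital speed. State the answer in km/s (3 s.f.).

r = 6828 km = 6.828×10⁶ m.
For a circular orbit v = √(μ/r) = √(3.986×10¹⁴ / 6.828×10⁶) = √(5.838×10⁷) = 7641 m/s.
That is 7.641 km/s.

v ≈ 7.64 km/s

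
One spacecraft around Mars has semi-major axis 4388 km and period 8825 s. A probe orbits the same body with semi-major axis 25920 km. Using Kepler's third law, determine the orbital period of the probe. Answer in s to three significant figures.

Kepler's third law: T² ∝ a³, so T₂ = T₁ (a₂/a₁)^(3/2).
a₂/a₁ = 5.907, (a₂/a₁)^(3/2) = 14.36.
T₂ = 8825 × 14.36 = 1.267×10⁵ s.

T₂ ≈ 1.27×10⁵ s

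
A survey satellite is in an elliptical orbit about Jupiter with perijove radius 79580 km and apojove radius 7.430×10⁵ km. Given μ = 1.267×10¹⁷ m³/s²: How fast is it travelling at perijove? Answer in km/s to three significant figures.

v ≈ 53.6 km/s

Semi-major axis a = (r_p + r_a)/2 = 4.1129×10⁵ km = 4.113×10⁸ m.
Vis-viva: v² = μ(2/r − 1/a) = 1.267×10¹⁷ × (2.513×10⁻⁸ − 2.431×10⁻⁹) = 2.876×10⁹ m²/s².
v = 53630 m/s = 53.63 km/s.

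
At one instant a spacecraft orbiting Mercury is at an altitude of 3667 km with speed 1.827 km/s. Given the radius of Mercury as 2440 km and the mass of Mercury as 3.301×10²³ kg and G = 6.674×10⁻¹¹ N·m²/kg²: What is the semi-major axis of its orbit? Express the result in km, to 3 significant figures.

a ≈ 5680 km

μ = GM = 6.674×10⁻¹¹ × 3.301×10²³ = 2.203×10¹³ m³/s².
r = 2440 + 3667 = 6107.0 km = 6.107×10⁶ m.
Vis-viva rearranged: 1/a = 2/r − v²/μ = 3.275×10⁻⁷ − 1.515×10⁻⁷ = 1.760×10⁻⁷ m⁻¹.
a = 5.682×10⁶ m = 5682.4 km.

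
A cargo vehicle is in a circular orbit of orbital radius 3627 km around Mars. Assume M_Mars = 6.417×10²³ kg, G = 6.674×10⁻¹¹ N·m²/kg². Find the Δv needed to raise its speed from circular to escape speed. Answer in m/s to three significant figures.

μ = GM = 6.674×10⁻¹¹ × 6.417×10²³ = 4.283×10¹³ m³/s².
r = 3627 km = 3.627×10⁶ m.
Circular speed v_c = √(μ/r) = 3436 m/s.
Escape speed v_esc = √(2μ/r) = √2 × v_c = 4860 m/s.
Δv = v_esc − v_c = 1423 m/s.

Δv ≈ 1420 m/s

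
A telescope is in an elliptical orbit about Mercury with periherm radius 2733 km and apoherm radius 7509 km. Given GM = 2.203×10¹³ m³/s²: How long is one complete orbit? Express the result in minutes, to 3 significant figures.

Semi-major axis a = (r_p + r_a)/2 = (2733.0 + 7509.0)/2 = 5121.0 km = 5.121×10⁶ m.
By Kepler's third law T = 2π√(a³/μ) = 2π × 2.469×10³ = 1.551×10⁴ s.
= 258.6 minutes.

T ≈ 259 minutes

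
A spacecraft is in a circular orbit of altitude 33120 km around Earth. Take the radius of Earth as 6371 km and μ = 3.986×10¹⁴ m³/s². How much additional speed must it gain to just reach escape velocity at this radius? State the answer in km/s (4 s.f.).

r = 6371 + 33120 = 39491 km = 3.9491×10⁷ m.
Circular speed v_c = √(μ/r) = 3177 m/s.
Escape speed v_esc = √(2μ/r) = √2 × v_c = 4493 m/s.
Δv = v_esc − v_c = 1316 m/s = 1.316 km/s.

Δv ≈ 1.316 km/s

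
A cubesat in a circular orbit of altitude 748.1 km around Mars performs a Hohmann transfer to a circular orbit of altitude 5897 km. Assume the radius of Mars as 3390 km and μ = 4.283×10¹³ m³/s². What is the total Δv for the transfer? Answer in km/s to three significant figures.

Δv_total ≈ 1.03 km/s

r₁ = 3390 + 748.1 = 4138.1 km = 4.1381×10⁶ m.
r₂ = 3390 + 5897 = 9287.0 km = 9.2870×10⁶ m.
Transfer ellipse a_t = (r₁ + r₂)/2 = 6.713×10⁶ m.
At r₁: circular v_c1 = √(μ/r₁) = 3217 m/s; transfer-periapsis v_p = √[μ(2/r₁ − 1/a_t)] = 3784 m/s.
Δv₁ = v_p − v_c1 = 567.0 m/s.
At r₂: circular v_c2 = √(μ/r₂) = 2148 m/s; transfer-apoapsis v_a = √[μ(2/r₂ − 1/a_t)] = 1686 m/s.
Δv₂ = v_c2 − v_a = 461.4 m/s.
Total Δv = Δv₁ + Δv₂ = 1028 m/s = 1.028 km/s.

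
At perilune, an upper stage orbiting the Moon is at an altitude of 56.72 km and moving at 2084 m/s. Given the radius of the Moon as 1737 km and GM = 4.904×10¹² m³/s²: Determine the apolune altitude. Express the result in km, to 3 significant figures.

r_p = 1737 + 56.72 = 1793.7 km = 1.794×10⁶ m.
Specific energy ε = v²/2 − μ/r = -5.625×10⁵ J/kg, so a = −μ/(2ε) = 4.359×10⁶ m.
The apsides satisfy r_p + r_a = 2a, so the apolune radius is 2a − r_p = 6.925×10⁶ m = 6925.2 km.
Apolune altitude = 6925.2 − 1737 = 5188.2 km.

apolune altitude ≈ 5190 km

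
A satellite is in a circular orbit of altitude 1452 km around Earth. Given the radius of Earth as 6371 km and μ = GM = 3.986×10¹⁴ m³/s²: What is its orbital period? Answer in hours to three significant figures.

T ≈ 1.91 hours

r = 6371 + 1452 = 7823.0 km = 7.8230×10⁶ m.
Kepler's third law: T = 2π√(r³/μ) = 2π√((7.823×10⁶)³ / 3.986×10¹⁴).
r³/μ = 1.201×10⁶ s², so T = 2π × 1.096×10³ = 6.886×10³ s.
Converting: 6.886×10³ s ÷ 3600 = 1.913 hours.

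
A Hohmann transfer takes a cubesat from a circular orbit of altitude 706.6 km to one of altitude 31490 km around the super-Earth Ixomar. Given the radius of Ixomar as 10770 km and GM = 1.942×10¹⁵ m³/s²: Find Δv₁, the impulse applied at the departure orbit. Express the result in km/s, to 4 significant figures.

r₁ = 10770 + 706.6 = 11477 km = 1.1477×10⁷ m.
r₂ = 10770 + 31490 = 42260 km = 4.2260×10⁷ m.
Transfer ellipse a_t = (r₁ + r₂)/2 = 2.687×10⁷ m.
At r₁: circular v_c1 = √(μ/r₁) = 13010 m/s; transfer-periapsis v_p = √[μ(2/r₁ − 1/a_t)] = 16310 m/s.
Δv₁ = v_p − v_c1 = 3306 m/s.
= 3.306 km/s.

Δv ≈ 3.306 km/s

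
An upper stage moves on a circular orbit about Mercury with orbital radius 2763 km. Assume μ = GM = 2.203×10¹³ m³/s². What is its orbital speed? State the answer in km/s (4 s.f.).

r = 2763 km = 2.763×10⁶ m.
For a circular orbit v = √(μ/r) = √(2.203×10¹³ / 2.763×10⁶) = √(7.973×10⁶) = 2824 m/s.
That is 2.824 km/s.

v ≈ 2.824 km/s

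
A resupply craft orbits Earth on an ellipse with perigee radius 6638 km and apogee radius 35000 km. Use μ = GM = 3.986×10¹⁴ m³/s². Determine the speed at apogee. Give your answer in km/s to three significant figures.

Semi-major axis a = (r_p + r_a)/2 = 20819 km = 2.082×10⁷ m.
Vis-viva: v² = μ(2/r − 1/a) = 3.986×10¹⁴ × (5.714×10⁻⁸ − 4.803×10⁻⁸) = 3.631×10⁶ m²/s².
v = 1906 m/s = 1.906 km/s.

v ≈ 1.91 km/s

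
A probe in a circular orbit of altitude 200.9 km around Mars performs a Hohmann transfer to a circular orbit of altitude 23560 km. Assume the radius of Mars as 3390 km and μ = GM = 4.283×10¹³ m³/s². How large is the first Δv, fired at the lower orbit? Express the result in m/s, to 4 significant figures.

Δv ≈ 1134 m/s

r₁ = 3390 + 200.9 = 3590.9 km = 3.5909×10⁶ m.
r₂ = 3390 + 23560 = 26950 km = 2.6950×10⁷ m.
Transfer ellipse a_t = (r₁ + r₂)/2 = 1.527×10⁷ m.
At r₁: circular v_c1 = √(μ/r₁) = 3454 m/s; transfer-periapsis v_p = √[μ(2/r₁ − 1/a_t)] = 4588 m/s.
Δv₁ = v_p − v_c1 = 1134 m/s.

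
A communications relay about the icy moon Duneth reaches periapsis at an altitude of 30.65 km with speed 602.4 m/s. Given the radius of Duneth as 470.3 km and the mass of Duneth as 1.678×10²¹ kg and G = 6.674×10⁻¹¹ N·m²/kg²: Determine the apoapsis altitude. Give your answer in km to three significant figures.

μ = GM = 6.674×10⁻¹¹ × 1.678×10²¹ = 1.120×10¹¹ m³/s².
r_p = 470.3 + 30.65 = 500.95 km = 5.010×10⁵ m.
Specific energy ε = v²/2 − μ/r = -4.211×10⁴ J/kg, so a = −μ/(2ε) = 1.330×10⁶ m.
The apsides satisfy r_p + r_a = 2a, so the apoapsis radius is 2a − r_p = 2.158×10⁶ m = 2158.4 km.
Apoapsis altitude = 2158.4 − 470.3 = 1688.1 km.

apoapsis altitude ≈ 1690 km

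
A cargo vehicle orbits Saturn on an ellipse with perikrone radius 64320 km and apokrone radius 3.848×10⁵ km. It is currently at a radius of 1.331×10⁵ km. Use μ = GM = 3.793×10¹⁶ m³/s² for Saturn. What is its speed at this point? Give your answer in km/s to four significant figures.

Semi-major axis a = (r_p + r_a)/2 = 2.2456×10⁵ km = 2.246×10⁸ m.
Vis-viva: v² = μ(2/r − 1/a) = 3.793×10¹⁶ × (1.503×10⁻⁸ − 4.453×10⁻⁹) = 4.010×10⁸ m²/s².
v = 20030 m/s = 20.03 km/s.

v ≈ 20.03 km/s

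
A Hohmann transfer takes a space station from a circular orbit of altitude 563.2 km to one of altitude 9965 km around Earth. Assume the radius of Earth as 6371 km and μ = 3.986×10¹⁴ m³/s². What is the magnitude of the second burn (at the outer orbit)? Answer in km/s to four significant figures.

Δv ≈ 1.126 km/s

r₁ = 6371 + 563.2 = 6934.2 km = 6.9342×10⁶ m.
r₂ = 6371 + 9965 = 16336 km = 1.6336×10⁷ m.
Transfer ellipse a_t = (r₁ + r₂)/2 = 1.164×10⁷ m.
At r₁: circular v_c1 = √(μ/r₁) = 7582 m/s; transfer-perigee v_p = √[μ(2/r₁ − 1/a_t)] = 8984 m/s.
At r₂: circular v_c2 = √(μ/r₂) = 4940 m/s; transfer-apogee v_a = √[μ(2/r₂ − 1/a_t)] = 3813 m/s.
Δv₂ = v_c2 − v_a = 1126 m/s.
= 1.126 km/s.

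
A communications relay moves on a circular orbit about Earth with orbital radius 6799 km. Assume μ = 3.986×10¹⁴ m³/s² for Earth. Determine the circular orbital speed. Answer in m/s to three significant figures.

v ≈ 7660 m/s

r = 6799 km = 6.799×10⁶ m.
For a circular orbit v = √(μ/r) = √(3.986×10¹⁴ / 6.799×10⁶) = √(5.863×10⁷) = 7657 m/s.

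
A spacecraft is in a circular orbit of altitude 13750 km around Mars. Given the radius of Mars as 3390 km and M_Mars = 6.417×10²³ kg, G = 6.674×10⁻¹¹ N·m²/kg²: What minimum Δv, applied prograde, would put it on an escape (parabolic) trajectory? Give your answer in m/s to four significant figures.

Δv ≈ 654.8 m/s

μ = GM = 6.674×10⁻¹¹ × 6.417×10²³ = 4.283×10¹³ m³/s².
r = 3390 + 13750 = 17140 km = 1.7140×10⁷ m.
Circular speed v_c = √(μ/r) = 1581 m/s.
Escape speed v_esc = √(2μ/r) = √2 × v_c = 2235 m/s.
Δv = v_esc − v_c = 654.8 m/s.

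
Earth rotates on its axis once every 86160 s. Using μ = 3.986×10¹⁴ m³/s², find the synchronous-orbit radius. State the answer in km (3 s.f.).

r_sync ≈ 42200 km

A synchronous orbit has period T, so by Kepler's third law a = (μT²/4π²)^(1/3).
μT²/4π² = 3.986×10¹⁴ × (8.616×10⁴)² / 39.48 = 7.495×10²² m³.
a = 4.216×10⁷ m = 42163 km.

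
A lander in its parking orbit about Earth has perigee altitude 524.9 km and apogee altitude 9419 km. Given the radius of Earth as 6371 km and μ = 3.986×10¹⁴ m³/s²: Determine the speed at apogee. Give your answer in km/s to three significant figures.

v ≈ 3.92 km/s

r_p = 6371 + 524.9 = 6895.9 km = 6.8959×10⁶ m.
r_a = 6371 + 9419 = 15790 km = 1.5790×10⁷ m.
Semi-major axis a = (r_p + r_a)/2 = 11343 km = 1.134×10⁷ m.
Vis-viva: v² = μ(2/r − 1/a) = 3.986×10¹⁴ × (1.267×10⁻⁷ − 8.816×10⁻⁸) = 1.535×10⁷ m²/s².
v = 3918 m/s = 3.918 km/s.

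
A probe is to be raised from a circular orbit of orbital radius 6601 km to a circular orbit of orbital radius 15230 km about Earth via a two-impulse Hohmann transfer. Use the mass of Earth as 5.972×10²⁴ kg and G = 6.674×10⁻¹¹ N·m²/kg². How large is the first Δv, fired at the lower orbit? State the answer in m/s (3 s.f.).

Δv ≈ 1410 m/s

μ = GM = 6.674×10⁻¹¹ × 5.972×10²⁴ = 3.986×10¹⁴ m³/s².
r₁ = 6601 km = 6.601×10⁶ m.
r₂ = 15230 km = 1.523×10⁷ m.
Transfer ellipse a_t = (r₁ + r₂)/2 = 1.092×10⁷ m.
At r₁: circular v_c1 = √(μ/r₁) = 7770 m/s; transfer-perigee v_p = √[μ(2/r₁ − 1/a_t)] = 9179 m/s.
Δv₁ = v_p − v_c1 = 1408 m/s.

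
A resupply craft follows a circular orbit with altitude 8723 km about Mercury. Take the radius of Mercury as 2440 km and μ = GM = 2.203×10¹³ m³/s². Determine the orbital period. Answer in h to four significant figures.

T ≈ 13.87 h

r = 2440 + 8723 = 11163 km = 1.1163×10⁷ m.
Kepler's third law: T = 2π√(r³/μ) = 2π√((1.116×10⁷)³ / 2.203×10¹³).
r³/μ = 6.314×10⁷ s², so T = 2π × 7.946×10³ = 4.993×10⁴ s.
Converting: 4.993×10⁴ s ÷ 3600 = 13.87 h.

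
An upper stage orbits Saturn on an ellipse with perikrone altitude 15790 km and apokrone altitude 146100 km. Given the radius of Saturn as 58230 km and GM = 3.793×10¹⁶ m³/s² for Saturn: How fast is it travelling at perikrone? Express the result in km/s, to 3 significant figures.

v ≈ 27.4 km/s

r_p = 58230 + 15790 = 74020 km = 7.4020×10⁷ m.
r_a = 58230 + 146100 = 204330 km = 2.0433×10⁸ m.
Semi-major axis a = (r_p + r_a)/2 = 1.3918×10⁵ km = 1.392×10⁸ m.
Vis-viva: v² = μ(2/r − 1/a) = 3.793×10¹⁶ × (2.702×10⁻⁸ − 7.185×10⁻⁹) = 7.523×10⁸ m²/s².
v = 27430 m/s = 27.43 km/s.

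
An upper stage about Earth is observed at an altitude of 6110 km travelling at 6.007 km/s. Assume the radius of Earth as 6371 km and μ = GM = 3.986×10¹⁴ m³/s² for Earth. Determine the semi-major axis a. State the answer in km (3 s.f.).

a ≈ 14300 km

r = 6371 + 6110 = 12481 km = 1.248×10⁷ m.
Specific orbital energy ε = v²/2 − μ/r = (6007)²/2 − 3.986×10¹⁴/1.248×10⁷ = -1.389×10⁷ J/kg.
Since ε = −μ/(2a), a = −μ/(2ε) = 1.434×10⁷ m = 14344 km.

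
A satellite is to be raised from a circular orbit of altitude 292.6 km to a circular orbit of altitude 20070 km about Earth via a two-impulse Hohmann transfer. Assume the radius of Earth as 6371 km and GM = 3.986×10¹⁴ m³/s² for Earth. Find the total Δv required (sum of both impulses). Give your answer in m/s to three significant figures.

Δv_total ≈ 3460 m/s

r₁ = 6371 + 292.6 = 6663.6 km = 6.6636×10⁶ m.
r₂ = 6371 + 20070 = 26441 km = 2.6441×10⁷ m.
Transfer ellipse a_t = (r₁ + r₂)/2 = 1.655×10⁷ m.
At r₁: circular v_c1 = √(μ/r₁) = 7734 m/s; transfer-perigee v_p = √[μ(2/r₁ − 1/a_t)] = 9775 m/s.
Δv₁ = v_p − v_c1 = 2041 m/s.
At r₂: circular v_c2 = √(μ/r₂) = 3883 m/s; transfer-apogee v_a = √[μ(2/r₂ − 1/a_t)] = 2464 m/s.
Δv₂ = v_c2 − v_a = 1419 m/s.
Total Δv = Δv₁ + Δv₂ = 3460 m/s.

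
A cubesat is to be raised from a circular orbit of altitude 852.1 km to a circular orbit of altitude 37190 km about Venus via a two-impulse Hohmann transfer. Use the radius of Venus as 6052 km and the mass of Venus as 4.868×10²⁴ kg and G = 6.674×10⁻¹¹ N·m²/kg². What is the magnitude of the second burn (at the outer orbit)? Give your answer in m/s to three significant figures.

μ = GM = 6.674×10⁻¹¹ × 4.868×10²⁴ = 3.249×10¹⁴ m³/s².
r₁ = 6052 + 852.1 = 6904.1 km = 6.9041×10⁶ m.
r₂ = 6052 + 37190 = 43242 km = 4.3242×10⁷ m.
Transfer ellipse a_t = (r₁ + r₂)/2 = 2.507×10⁷ m.
At r₁: circular v_c1 = √(μ/r₁) = 6860 m/s; transfer-periapsis v_p = √[μ(2/r₁ − 1/a_t)] = 9009 m/s.
At r₂: circular v_c2 = √(μ/r₂) = 2741 m/s; transfer-apoapsis v_a = √[μ(2/r₂ − 1/a_t)] = 1438 m/s.
Δv₂ = v_c2 − v_a = 1303 m/s.

Δv ≈ 1300 m/s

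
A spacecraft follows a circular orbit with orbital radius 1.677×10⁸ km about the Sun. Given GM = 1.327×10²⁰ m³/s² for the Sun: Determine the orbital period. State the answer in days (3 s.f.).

r = 1.677×10⁸ km = 1.677×10¹¹ m.
Kepler's third law: T = 2π√(r³/μ) = 2π√((1.677×10¹¹)³ / 1.327×10²⁰).
r³/μ = 3.554×10¹³ s², so T = 2π × 5.962×10⁶ = 3.746×10⁷ s.
Converting: 3.746×10⁷ s ÷ 86400 = 433.5 days.

T ≈ 434 days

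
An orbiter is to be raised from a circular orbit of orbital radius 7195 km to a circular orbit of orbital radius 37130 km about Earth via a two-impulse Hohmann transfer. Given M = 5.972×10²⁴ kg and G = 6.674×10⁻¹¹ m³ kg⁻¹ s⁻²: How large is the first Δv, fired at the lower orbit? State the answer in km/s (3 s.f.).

Δv ≈ 2.19 km/s

μ = GM = 6.674×10⁻¹¹ × 5.972×10²⁴ = 3.986×10¹⁴ m³/s².
r₁ = 7195 km = 7.195×10⁶ m.
r₂ = 37130 km = 3.713×10⁷ m.
Transfer ellipse a_t = (r₁ + r₂)/2 = 2.216×10⁷ m.
At r₁: circular v_c1 = √(μ/r₁) = 7443 m/s; transfer-perigee v_p = √[μ(2/r₁ − 1/a_t)] = 9634 m/s.
Δv₁ = v_p − v_c1 = 2191 m/s.
= 2.191 km/s.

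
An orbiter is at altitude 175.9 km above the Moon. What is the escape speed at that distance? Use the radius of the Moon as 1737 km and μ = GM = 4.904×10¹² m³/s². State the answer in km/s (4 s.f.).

r = 1737 + 175.9 = 1912.9 km = 1.9129×10⁶ m.
Escape speed v_esc = √(2μ/r) = √(2 × 4.904×10¹² / 1.913×10⁶) = √(5.127×10⁶) = 2264 m/s.
= 2.264 km/s.

v_esc ≈ 2.264 km/s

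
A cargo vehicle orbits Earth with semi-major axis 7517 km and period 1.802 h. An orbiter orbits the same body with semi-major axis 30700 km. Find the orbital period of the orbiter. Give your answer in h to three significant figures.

Kepler's third law: T² ∝ a³, so T₂ = T₁ (a₂/a₁)^(3/2).
a₂/a₁ = 4.084, (a₂/a₁)^(3/2) = 8.254.
T₂ = 1.802 × 8.254 = 14.87 h.

T₂ ≈ 14.9 h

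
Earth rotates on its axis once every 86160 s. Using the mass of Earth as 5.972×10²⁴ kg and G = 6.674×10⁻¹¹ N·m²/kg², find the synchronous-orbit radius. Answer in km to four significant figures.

μ = GM = 6.674×10⁻¹¹ × 5.972×10²⁴ = 3.986×10¹⁴ m³/s².
A synchronous orbit has period T, so by Kepler's third law a = (μT²/4π²)^(1/3).
μT²/4π² = 3.986×10¹⁴ × (8.616×10⁴)² / 39.48 = 7.495×10²² m³.
a = 4.216×10⁷ m = 42162 km.

r_sync ≈ 42160 km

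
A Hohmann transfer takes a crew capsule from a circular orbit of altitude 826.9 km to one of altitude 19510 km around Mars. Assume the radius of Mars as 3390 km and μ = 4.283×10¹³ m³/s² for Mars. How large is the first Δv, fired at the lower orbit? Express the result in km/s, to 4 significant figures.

r₁ = 3390 + 826.9 = 4216.9 km = 4.2169×10⁶ m.
r₂ = 3390 + 19510 = 22900 km = 2.2900×10⁷ m.
Transfer ellipse a_t = (r₁ + r₂)/2 = 1.356×10⁷ m.
At r₁: circular v_c1 = √(μ/r₁) = 3187 m/s; transfer-periapsis v_p = √[μ(2/r₁ − 1/a_t)] = 4142 m/s.
Δv₁ = v_p − v_c1 = 954.8 m/s.
= 0.9548 km/s.

Δv ≈ 0.9548 km/s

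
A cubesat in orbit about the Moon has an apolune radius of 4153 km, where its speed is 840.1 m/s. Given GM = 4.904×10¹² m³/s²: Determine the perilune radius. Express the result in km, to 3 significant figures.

r_a = 4.153×10⁶ m.
Specific energy ε = v²/2 − μ/r = -8.279×10⁵ J/kg, so a = −μ/(2ε) = 2.962×10⁶ m.
The apsides satisfy r_p + r_a = 2a, so the perilune radius is 2a − r_a = 1.770×10⁶ m = 1770.1 km.

perilune radius ≈ 1770 km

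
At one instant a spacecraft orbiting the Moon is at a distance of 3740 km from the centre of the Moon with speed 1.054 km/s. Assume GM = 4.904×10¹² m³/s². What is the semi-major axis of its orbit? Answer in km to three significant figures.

a ≈ 3240 km

r = 3.740×10⁶ m.
Vis-viva rearranged: 1/a = 2/r − v²/μ = 5.348×10⁻⁷ − 2.265×10⁻⁷ = 3.082×10⁻⁷ m⁻¹.
a = 3.244×10⁶ m = 3244.4 km.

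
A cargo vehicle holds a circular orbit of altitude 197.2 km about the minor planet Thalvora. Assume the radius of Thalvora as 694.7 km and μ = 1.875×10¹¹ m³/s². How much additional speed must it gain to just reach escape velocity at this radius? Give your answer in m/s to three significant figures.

r = 694.7 + 197.2 = 891.90 km = 8.9190×10⁵ m.
Circular speed v_c = √(μ/r) = 458.5 m/s.
Escape speed v_esc = √(2μ/r) = √2 × v_c = 648.4 m/s.
Δv = v_esc − v_c = 189.9 m/s.

Δv ≈ 190 m/s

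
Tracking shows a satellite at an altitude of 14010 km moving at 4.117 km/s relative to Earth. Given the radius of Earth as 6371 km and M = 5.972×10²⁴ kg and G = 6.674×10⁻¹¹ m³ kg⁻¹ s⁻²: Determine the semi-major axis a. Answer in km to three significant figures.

a ≈ 18000 km

μ = GM = 6.674×10⁻¹¹ × 5.972×10²⁴ = 3.986×10¹⁴ m³/s².
r = 6371 + 14010 = 20381 km = 2.038×10⁷ m.
Specific orbital energy ε = v²/2 − μ/r = (4117)²/2 − 3.986×10¹⁴/2.038×10⁷ = -1.108×10⁷ J/kg.
Since ε = −μ/(2a), a = −μ/(2ε) = 1.798×10⁷ m = 17984 km.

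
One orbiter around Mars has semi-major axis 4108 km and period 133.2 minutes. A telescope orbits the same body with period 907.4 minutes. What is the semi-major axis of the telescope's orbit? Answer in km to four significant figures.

Kepler's third law: a³ ∝ T², so a₂ = a₁ (T₂/T₁)^(2/3).
T₂/T₁ = 6.812, (T₂/T₁)^(2/3) = 3.594.
a₂ = 4108 × 3.594 = 14760 km.

a₂ ≈ 14760 km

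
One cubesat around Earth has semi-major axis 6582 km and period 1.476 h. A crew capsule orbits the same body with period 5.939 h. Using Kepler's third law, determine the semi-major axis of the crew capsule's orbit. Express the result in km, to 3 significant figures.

Kepler's third law: a³ ∝ T², so a₂ = a₁ (T₂/T₁)^(2/3).
T₂/T₁ = 4.024, (T₂/T₁)^(2/3) = 2.530.
a₂ = 6582 × 2.530 = 16650 km.

a₂ ≈ 16700 km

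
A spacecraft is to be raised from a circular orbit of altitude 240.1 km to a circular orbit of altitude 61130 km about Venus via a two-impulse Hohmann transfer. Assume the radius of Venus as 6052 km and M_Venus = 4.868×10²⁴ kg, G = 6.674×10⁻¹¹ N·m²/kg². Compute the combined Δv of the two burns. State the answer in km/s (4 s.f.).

Δv_total ≈ 3.821 km/s

μ = GM = 6.674×10⁻¹¹ × 4.868×10²⁴ = 3.249×10¹⁴ m³/s².
r₁ = 6052 + 240.1 = 6292.1 km = 6.2921×10⁶ m.
r₂ = 6052 + 61130 = 67182 km = 6.7182×10⁷ m.
Transfer ellipse a_t = (r₁ + r₂)/2 = 3.674×10⁷ m.
At r₁: circular v_c1 = √(μ/r₁) = 7186 m/s; transfer-periapsis v_p = √[μ(2/r₁ − 1/a_t)] = 9717 m/s.
Δv₁ = v_p − v_c1 = 2532 m/s.
At r₂: circular v_c2 = √(μ/r₂) = 2199 m/s; transfer-apoapsis v_a = √[μ(2/r₂ − 1/a_t)] = 910.1 m/s.
Δv₂ = v_c2 − v_a = 1289 m/s.
Total Δv = Δv₁ + Δv₂ = 3821 m/s = 3.821 km/s.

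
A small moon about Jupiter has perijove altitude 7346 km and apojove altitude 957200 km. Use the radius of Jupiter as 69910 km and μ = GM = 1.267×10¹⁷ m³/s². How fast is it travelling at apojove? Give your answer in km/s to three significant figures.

v ≈ 4.15 km/s

r_p = 69910 + 7346 = 77256 km = 7.7256×10⁷ m.
r_a = 69910 + 957200 = 1027100 km = 1.0271×10⁹ m.
Semi-major axis a = (r_p + r_a)/2 = 5.5218×10⁵ km = 5.522×10⁸ m.
Vis-viva: v² = μ(2/r − 1/a) = 1.267×10¹⁷ × (1.947×10⁻⁹ − 1.811×10⁻⁹) = 1.726×10⁷ m²/s².
v = 4154 m/s = 4.154 km/s.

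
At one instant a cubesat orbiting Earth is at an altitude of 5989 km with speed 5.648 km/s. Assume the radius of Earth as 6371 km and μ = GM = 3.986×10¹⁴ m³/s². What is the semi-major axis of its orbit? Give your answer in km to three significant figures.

r = 6371 + 5989 = 12360 km = 1.236×10⁷ m.
Vis-viva rearranged: 1/a = 2/r − v²/μ = 1.618×10⁻⁷ − 8.003×10⁻⁸ = 8.178×10⁻⁸ m⁻¹.
a = 1.223×10⁷ m = 12228 km.

a ≈ 12200 km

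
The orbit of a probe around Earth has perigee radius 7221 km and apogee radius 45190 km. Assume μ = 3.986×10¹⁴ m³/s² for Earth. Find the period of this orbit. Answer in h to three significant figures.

Semi-major axis a = (r_p + r_a)/2 = (7221.0 + 45190)/2 = 26206 km = 2.621×10⁷ m.
By Kepler's third law T = 2π√(a³/μ) = 2π × 6.719×10³ = 4.222×10⁴ s.
= 11.73 h.

T ≈ 11.7 h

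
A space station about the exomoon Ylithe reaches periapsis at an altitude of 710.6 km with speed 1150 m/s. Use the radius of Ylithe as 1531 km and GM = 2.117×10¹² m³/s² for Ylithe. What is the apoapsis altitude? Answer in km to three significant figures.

apoapsis altitude ≈ 3700 km

r_p = 1531 + 710.6 = 2241.6 km = 2.242×10⁶ m.
Specific energy ε = v²/2 − μ/r = -2.832×10⁵ J/kg, so a = −μ/(2ε) = 3.738×10⁶ m.
The apsides satisfy r_p + r_a = 2a, so the apoapsis radius is 2a − r_p = 5.235×10⁶ m = 5234.6 km.
Apoapsis altitude = 5234.6 − 1531 = 3703.6 km.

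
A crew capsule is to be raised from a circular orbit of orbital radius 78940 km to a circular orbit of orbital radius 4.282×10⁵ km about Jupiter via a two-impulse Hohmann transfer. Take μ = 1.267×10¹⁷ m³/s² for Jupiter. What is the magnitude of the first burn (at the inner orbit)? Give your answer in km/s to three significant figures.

Δv ≈ 12.0 km/s

r₁ = 78940 km = 7.894×10⁷ m.
r₂ = 4.282×10⁵ km = 4.282×10⁸ m.
Transfer ellipse a_t = (r₁ + r₂)/2 = 2.536×10⁸ m.
At r₁: circular v_c1 = √(μ/r₁) = 40060 m/s; transfer-perijove v_p = √[μ(2/r₁ − 1/a_t)] = 52060 m/s.
Δv₁ = v_p − v_c1 = 12000 m/s.
= 12.00 km/s.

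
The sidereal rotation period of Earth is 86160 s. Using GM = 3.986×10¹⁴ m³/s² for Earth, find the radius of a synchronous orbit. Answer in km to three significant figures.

r_sync ≈ 42200 km

A synchronous orbit has period T, so by Kepler's third law a = (μT²/4π²)^(1/3).
μT²/4π² = 3.986×10¹⁴ × (8.616×10⁴)² / 39.48 = 7.495×10²² m³.
a = 4.216×10⁷ m = 42163 km.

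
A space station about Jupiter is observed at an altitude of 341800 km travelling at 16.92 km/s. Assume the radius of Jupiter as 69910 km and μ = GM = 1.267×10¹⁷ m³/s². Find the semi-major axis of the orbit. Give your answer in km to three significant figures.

r = 69910 + 341800 = 4.1171×10⁵ km = 4.117×10⁸ m.
Vis-viva rearranged: 1/a = 2/r − v²/μ = 4.858×10⁻⁹ − 2.260×10⁻⁹ = 2.598×10⁻⁹ m⁻¹.
a = 3.849×10⁸ m = 3.8488×10⁵ km.

a ≈ 3.85×10⁵ km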